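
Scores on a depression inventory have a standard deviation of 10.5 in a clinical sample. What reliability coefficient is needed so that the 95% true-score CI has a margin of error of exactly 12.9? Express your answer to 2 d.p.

SEM needed = half-width / z = 12.9/1.96 ≈ 6.582
r = 1 − (6.582/10.5)² ≈ 1 − 0.393 ≈ 0.607

0.61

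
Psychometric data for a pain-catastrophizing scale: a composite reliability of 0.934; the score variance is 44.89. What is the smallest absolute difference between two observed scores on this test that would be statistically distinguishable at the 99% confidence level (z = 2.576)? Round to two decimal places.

SD = √44.89 ≈ 6.7000
The standard error of measurement is 6.7000×√(1 − 0.9340) ≈ 6.7000×0.2569 ≈ 1.7213.
SE_diff = √2 × SEM ≈ 2.4342
Smallest detectable difference = 2.576×2.4342 ≈ 6.2706

6.27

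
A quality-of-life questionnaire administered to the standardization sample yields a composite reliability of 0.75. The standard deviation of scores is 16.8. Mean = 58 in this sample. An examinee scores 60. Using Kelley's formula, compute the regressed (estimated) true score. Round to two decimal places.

Estimated true score = 0.7500×60 + (1 − 0.7500)×58 ≈ 59.5000

59.50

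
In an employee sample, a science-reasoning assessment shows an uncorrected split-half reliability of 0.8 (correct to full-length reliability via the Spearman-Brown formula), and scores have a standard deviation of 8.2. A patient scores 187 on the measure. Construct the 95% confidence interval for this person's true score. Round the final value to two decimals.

[181.64, 192.36]

Full-length reliability (Spearman-Brown) = 2(0.8)/(1+0.8) ≃ 0.8889
The standard error of measurement is 8.2000×√(1 − 0.8889) ≃ 8.2000×0.3333 ≃ 2.7333.
Margin = 1.96 × 2.7333 ≃ 5.3573
CI = 187 ± 5.3573 → [181.6427, 192.3573]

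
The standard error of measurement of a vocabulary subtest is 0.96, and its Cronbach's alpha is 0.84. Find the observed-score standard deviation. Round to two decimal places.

2.40

σ = SEM·(1 − r)^(−1/2) ≈ 0.96*2.50000 ≈ 2.40000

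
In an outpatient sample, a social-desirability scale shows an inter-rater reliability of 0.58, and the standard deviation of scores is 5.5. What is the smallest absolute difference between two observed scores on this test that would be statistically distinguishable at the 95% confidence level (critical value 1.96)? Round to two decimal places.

The standard error of measurement is 5.5000*√(1 − 0.5800) ≈ 5.5000*0.6481 ≈ 3.5644.
Standard error of the difference = 3.5644·√2 ≈ 5.0408
Smallest detectable difference = 1.96*5.0408 ≈ 9.8800

9.88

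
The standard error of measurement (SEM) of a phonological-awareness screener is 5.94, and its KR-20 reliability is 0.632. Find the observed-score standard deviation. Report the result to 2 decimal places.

SD = SEM / √(1 − r) = 5.94 / √0.368 ≈ 5.94 / 0.607 ≈ 9.792

9.79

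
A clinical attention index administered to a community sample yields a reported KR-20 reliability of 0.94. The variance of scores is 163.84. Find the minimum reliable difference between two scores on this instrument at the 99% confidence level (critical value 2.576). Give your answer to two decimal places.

11.42

σ = 163.84^(1/2) = 12.800
SEM = 12.800×√(1 − 0.940) ≃ 3.135
Standard error of the difference = 3.135·√2 ≃ 4.434
Minimum reliable difference = 2.576 × SE_diff ≃ 2.576 × 4.434 ≃ 11.422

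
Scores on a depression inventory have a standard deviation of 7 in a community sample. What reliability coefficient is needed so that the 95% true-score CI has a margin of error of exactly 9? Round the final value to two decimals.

0.57

Required SEM = 9 / 1.96 ≈ 4.592
r = 1 − (4.592/7)² ≈ 1 − 0.430 ≈ 0.570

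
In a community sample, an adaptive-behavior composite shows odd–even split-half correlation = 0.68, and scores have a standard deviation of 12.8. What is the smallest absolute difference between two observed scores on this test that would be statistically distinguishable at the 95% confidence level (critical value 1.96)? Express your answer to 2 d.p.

r_full = 2·0.68 / (1 + 0.68) ≃ 0.80952
The standard error of measurement is 12.80000×√(1 − 0.80952) ≃ 12.80000×0.43644 ≃ 5.58638.
Standard error of the difference = 5.58638·√2 ≃ 7.90033
Minimum reliable difference = 1.96 × SE_diff ≃ 1.96 × 7.90033 ≃ 15.48465

15.48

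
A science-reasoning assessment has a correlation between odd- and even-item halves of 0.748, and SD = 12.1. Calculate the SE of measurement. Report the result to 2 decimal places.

4.59

Spearman-Brown: r = 2(0.748) / (1 + 0.748) = 1.496 / 1.748 ≈ 0.856
SEM = 12.100×√(1 − 0.856) ≈ 4.594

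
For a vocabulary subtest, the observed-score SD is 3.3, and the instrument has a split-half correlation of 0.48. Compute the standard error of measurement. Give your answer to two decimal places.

Full-length reliability (Spearman-Brown) = 2(0.48)/(1+0.48) ≈ 0.64865
The standard error of measurement is 3.30000·√(1 − 0.64865) ≈ 3.30000·0.59275 ≈ 1.95607.

1.96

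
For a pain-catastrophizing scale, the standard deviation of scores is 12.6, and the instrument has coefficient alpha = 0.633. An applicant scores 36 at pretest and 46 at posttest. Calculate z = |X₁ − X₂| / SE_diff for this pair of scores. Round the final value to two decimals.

SEM = 12.600×√(1 − 0.633) ≈ 7.633
SE_diff = SEM × √2 ≈ 7.633 × 1.414 ≈ 10.795
z = 10 / 10.795 ≈ 0.926

0.93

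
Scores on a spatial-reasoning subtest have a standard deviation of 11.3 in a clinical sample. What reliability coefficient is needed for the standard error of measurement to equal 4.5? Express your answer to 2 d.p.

r = 1 − (4.5000/11.3)² ≈ 1 − 0.1586 ≈ 0.8414

0.84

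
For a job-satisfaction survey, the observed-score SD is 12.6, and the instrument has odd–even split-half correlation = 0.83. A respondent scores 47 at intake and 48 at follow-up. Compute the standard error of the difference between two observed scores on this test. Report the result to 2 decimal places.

Spearman-Brown: r = 2(0.83) / (1 + 0.83) = 1.660 / 1.830 ≈ 0.907
SEM = 12.600 × √(1 − 0.907) = 12.600 × √0.093 ≈ 12.600 × 0.305 ≈ 3.840
SE_diff = √2 × SEM ≈ 5.431

5.43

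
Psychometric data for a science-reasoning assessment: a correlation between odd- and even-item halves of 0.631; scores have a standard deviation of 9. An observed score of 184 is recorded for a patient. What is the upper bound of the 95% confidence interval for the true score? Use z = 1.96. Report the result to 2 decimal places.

192.39

Spearman-Brown: r = 2(0.631) / (1 + 0.631) = 1.2620 / 1.6310 ≈ 0.7738
SEM = 9.0000×√(1 − 0.7738) ≈ 4.2808
Half-width = 1.96×4.2808 ≈ 8.3904
Upper bound: 184 + 8.3904 = 192.3904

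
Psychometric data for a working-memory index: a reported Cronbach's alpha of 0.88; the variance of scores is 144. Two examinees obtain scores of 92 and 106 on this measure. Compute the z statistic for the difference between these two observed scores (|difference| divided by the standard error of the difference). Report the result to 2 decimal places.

σ = 144^(1/2) = 12.00000
SEM = 12.00000·√(1 − 0.88000) ≃ 4.15692
SE_diff = √2 · SEM ≃ 5.87878
z = |92 − 106| / 5.87878 = 14 / 5.87878 ≃ 2.38145

2.38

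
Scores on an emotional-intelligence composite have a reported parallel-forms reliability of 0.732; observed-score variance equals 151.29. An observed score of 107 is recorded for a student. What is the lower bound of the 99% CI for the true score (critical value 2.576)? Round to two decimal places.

90.60

SD = √151.29 ≃ 12.30000
SEM = 12.30000×√(1 − 0.73200) ≃ 6.36755
Margin = 2.576 × 6.36755 ≃ 16.40281
Lower limit = 107 − 16.40281 ≃ 90.59719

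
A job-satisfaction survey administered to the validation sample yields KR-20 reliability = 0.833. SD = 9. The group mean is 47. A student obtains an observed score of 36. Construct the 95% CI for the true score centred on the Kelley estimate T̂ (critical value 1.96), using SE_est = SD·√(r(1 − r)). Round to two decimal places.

[31.26, 44.42]

T̂ = 0.8330(36) + 0.1670(47) ≈ 37.8370
SE_est = 9.0000·√[r(1 − r)] ≈ 3.3568
95% CI: 37.8370 ± 6.5793 ≈ (31.2577, 44.4163)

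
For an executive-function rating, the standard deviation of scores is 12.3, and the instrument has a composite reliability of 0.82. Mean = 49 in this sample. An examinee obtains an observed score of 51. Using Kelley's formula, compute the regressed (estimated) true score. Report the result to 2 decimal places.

T̂ = 0.8200(51) + 0.1800(49) ≈ 50.6400

50.64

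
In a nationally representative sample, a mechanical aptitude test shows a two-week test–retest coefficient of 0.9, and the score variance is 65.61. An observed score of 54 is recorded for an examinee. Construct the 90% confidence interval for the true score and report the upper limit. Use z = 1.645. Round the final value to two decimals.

58.21

SD = √65.61 ≈ 8.10000
SEM = 8.10000*√(1 − 0.90000) ≈ 2.56144
Margin = 1.645 * 2.56144 ≈ 4.21358
Upper limit = 54 + 4.21358 ≈ 58.21358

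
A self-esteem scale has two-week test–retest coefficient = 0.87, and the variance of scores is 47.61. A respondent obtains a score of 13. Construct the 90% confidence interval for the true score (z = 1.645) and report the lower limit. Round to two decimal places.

8.91

SD = √47.61 = 6.900
The standard error of measurement is 6.900·√(1 − 0.870) ≃ 6.900·0.361 ≃ 2.488.
1.645 · SEM ≃ 4.092
Lower limit = 13 − 4.092 ≃ 8.908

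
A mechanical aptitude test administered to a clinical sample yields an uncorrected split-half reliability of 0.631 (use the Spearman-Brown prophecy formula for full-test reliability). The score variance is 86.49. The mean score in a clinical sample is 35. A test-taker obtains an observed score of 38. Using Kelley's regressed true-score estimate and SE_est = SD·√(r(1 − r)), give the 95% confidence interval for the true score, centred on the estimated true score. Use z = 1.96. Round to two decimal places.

[29.69, 44.95]

SD = √86.49 = 9.3000
Full-length reliability (Spearman-Brown) = 2(0.631)/(1+0.631) ≈ 0.7738
T̂ = 0.7738(38) + 0.2262(35) ≈ 37.3213
SE_est = SD · √(r(1 − r)) = 9.3000 · √0.1751 ≈ 9.3000 · 0.4184 ≈ 3.8911
CI = 37.3213 ± 1.96 · 3.8911 → [29.6947, 44.9478]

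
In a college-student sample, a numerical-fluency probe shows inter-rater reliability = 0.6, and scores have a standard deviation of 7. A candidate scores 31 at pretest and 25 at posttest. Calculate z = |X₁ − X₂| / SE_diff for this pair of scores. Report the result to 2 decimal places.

0.96

The standard error of measurement is 7.0000×√(1 − 0.6000) ≈ 7.0000×0.6325 ≈ 4.4272.
SE_diff = √2 × SEM ≈ 6.2610
z = 6 / 6.2610 ≈ 0.9583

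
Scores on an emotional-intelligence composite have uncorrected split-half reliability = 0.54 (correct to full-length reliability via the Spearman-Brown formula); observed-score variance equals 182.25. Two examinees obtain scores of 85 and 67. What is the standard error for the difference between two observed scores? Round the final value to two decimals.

SD = √182.25 ≈ 13.5000
r_full = 2·0.54 / (1 + 0.54) ≈ 0.7013
The standard error of measurement is 13.5000·√(1 − 0.7013) ≈ 13.5000·0.5465 ≈ 7.3782.
Standard error of the difference = 7.3782·√2 ≈ 10.4344

10.43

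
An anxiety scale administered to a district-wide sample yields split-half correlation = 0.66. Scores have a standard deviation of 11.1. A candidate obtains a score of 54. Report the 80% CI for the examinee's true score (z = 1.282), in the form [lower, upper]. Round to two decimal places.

Spearman-Brown: r = 2(0.66) / (1 + 0.66) = 1.3200 / 1.6600 ≈ 0.7952
The standard error of measurement is 11.1000*√(1 − 0.7952) ≈ 11.1000*0.4526 ≈ 5.0235.
Half-width = 1.282*5.0235 ≈ 6.4402
CI = 54 ± 6.4402 → [47.5598, 60.4402]

[47.56, 60.44]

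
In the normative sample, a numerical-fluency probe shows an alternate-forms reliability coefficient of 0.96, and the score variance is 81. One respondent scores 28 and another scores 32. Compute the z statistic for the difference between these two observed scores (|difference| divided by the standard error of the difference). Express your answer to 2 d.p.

σ = 81^(1/2) = 9.0000
SEM = 9.0000×√(1 − 0.9600) ≈ 1.8000
Standard error of the difference = 1.8000·√2 ≈ 2.5456
z = 4 / 2.5456 ≈ 1.5713

1.57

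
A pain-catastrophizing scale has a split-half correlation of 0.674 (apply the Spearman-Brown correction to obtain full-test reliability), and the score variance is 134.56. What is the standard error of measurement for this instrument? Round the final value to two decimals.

SD = √134.56 ≈ 11.6000
r_full = 2·0.674 / (1 + 0.674) ≈ 0.8053
SEM = 11.6000*√(1 − 0.8053) ≈ 5.1190

5.12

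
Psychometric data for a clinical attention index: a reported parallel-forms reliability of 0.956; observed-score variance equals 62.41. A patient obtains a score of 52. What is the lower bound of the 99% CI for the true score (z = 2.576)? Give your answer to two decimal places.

SD = √62.41 ≈ 7.900
SEM = 7.900 · √(1 − 0.956) = 7.900 · √0.044 ≈ 7.900 · 0.210 ≈ 1.657
2.576 · SEM ≈ 4.269
Lower bound: 52 − 4.269 = 47.731

47.73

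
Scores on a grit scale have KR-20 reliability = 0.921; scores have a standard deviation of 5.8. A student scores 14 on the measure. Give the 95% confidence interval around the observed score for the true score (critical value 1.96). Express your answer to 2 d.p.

The standard error of measurement is 5.8000×√(1 − 0.9210) ≃ 5.8000×0.2811 ≃ 1.6302.
Margin = 1.96 × 1.6302 ≃ 3.1952
CI = 14 ± 3.1952 → [10.8048, 17.1952]

[10.80, 17.20]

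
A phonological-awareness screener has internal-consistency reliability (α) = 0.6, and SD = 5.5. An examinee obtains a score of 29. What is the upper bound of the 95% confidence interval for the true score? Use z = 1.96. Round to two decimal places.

35.82

SEM = 5.5000 · √(1 − 0.6000) = 5.5000 · √0.4000 ≃ 5.5000 · 0.6325 ≃ 3.4785
Half-width = 1.96·3.4785 ≃ 6.8179
Upper limit = 29 + 6.8179 ≃ 35.8179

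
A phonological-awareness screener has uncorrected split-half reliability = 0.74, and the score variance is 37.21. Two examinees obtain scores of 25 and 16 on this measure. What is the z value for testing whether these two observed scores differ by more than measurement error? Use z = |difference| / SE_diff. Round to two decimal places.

SD = √37.21 = 6.1000
Full-length reliability (Spearman-Brown) = 2(0.74)/(1+0.74) ≈ 0.8506
The standard error of measurement is 6.1000*√(1 − 0.8506) ≈ 6.1000*0.3866 ≈ 2.3580.
SE_diff = SEM * √2 ≈ 2.3580 * 1.4142 ≈ 3.3347
z = |25 − 16| / 3.3347 = 9 / 3.3347 ≈ 2.6989

2.70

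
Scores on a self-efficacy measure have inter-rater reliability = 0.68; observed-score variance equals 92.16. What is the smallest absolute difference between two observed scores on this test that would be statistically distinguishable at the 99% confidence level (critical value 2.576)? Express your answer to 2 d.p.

SD = √92.16 = 9.60000
SEM = 9.60000×√(1 − 0.68000) ≈ 5.43058
SE_diff = SEM × √2 ≈ 5.43058 × 1.41421 ≈ 7.68000
Smallest detectable difference = 2.576×7.68000 ≈ 19.78368

19.78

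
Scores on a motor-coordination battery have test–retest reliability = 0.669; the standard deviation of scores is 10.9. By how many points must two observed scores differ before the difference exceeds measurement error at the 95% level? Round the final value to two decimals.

The standard error of measurement is 10.9000*√(1 − 0.6690) ≃ 10.9000*0.5753 ≃ 6.2711.
Standard error of the difference = 6.2711·√2 ≃ 8.8686
Minimum reliable difference = 1.96 * SE_diff ≃ 1.96 * 8.8686 ≃ 17.3825

17.38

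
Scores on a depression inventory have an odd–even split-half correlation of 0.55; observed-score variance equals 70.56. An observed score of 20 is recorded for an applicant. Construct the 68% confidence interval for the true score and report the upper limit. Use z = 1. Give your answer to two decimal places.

24.53

SD = √70.56 = 8.4000
Full-length reliability (Spearman-Brown) = 2(0.55)/(1+0.55) ≃ 0.7097
The standard error of measurement is 8.4000·√(1 − 0.7097) ≃ 8.4000·0.5388 ≃ 4.5261.
Half-width = 1·4.5261 ≃ 4.5261
Upper bound: 20 + 4.5261 = 24.5261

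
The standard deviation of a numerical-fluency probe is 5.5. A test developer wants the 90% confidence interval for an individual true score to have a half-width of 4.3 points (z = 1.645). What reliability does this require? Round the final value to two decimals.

0.77

Required SEM = 4.3 / 1.645 ≃ 2.6140
r = 1 − (SEM / SD)² = 1 − (2.6140 / 5.5)² ≃ 1 − 0.2259 ≃ 0.7741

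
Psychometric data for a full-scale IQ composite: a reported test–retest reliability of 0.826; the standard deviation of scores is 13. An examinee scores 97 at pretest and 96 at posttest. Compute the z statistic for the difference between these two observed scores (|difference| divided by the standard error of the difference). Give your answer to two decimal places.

SEM = 13.0000 · √(1 − 0.8260) = 13.0000 · √0.1740 ≈ 13.0000 · 0.4171 ≈ 5.4227
SE_diff = √2 · SEM ≈ 7.6689
z = |97 − 96| / 7.6689 = 1 / 7.6689 ≈ 0.1304

0.13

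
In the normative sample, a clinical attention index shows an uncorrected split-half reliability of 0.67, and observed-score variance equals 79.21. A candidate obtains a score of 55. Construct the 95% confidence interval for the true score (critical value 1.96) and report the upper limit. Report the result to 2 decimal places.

62.75

SD = √79.21 ≈ 8.90000
r_full = 2·0.67 / (1 + 0.67) ≈ 0.80240
SEM = 8.90000 · √(1 − 0.80240) = 8.90000 · √0.19760 ≈ 8.90000 · 0.44453 ≈ 3.95630
Margin = 1.96 · 3.95630 ≈ 7.75434
Upper bound: 55 + 7.75434 = 62.75434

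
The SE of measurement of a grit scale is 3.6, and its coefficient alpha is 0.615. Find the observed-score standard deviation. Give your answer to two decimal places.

5.80

SD = SEM / √(1 − r) = 3.6 / √0.385 ≃ 3.6 / 0.620 ≃ 5.802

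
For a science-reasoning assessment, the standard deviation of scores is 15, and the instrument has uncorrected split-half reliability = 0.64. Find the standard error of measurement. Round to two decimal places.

7.03

Spearman-Brown: r = 2(0.64) / (1 + 0.64) = 1.28000 / 1.64000 ≈ 0.78049
SEM = 15.00000*√(1 − 0.78049) ≈ 7.02782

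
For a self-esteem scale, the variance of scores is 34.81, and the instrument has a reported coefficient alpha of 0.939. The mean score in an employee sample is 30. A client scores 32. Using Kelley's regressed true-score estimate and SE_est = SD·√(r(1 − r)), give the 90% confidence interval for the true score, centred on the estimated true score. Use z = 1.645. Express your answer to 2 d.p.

SD = √34.81 ≈ 5.900
T̂ = r·X + (1 − r)·M = 0.939·32 + 0.061·30 = 30.048 + 1.830 ≈ 31.878
SE_est = 5.900·√[r(1 − r)] ≈ 1.412
CI = 31.878 ± 1.645 · 1.412 → [29.555, 34.201]

[29.56, 34.20]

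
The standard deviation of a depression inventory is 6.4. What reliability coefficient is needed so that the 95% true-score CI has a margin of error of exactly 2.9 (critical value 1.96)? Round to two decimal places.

SEM needed = half-width / z = 2.9/1.96 ≈ 1.47959
Required reliability = 1 − (SEM/SD)² = 1 − 0.05345 ≈ 0.94655

0.95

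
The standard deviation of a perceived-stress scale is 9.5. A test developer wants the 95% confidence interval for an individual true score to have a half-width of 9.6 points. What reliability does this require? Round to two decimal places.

Required SEM = 9.6 / 1.96 ≈ 4.898
Required reliability = 1 − (SEM/SD)² = 1 − 0.266 ≈ 0.734

0.73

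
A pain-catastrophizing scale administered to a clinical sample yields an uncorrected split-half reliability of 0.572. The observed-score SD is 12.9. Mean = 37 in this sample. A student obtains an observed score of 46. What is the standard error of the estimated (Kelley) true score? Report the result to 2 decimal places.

5.74

Spearman-Brown: r = 2(0.572) / (1 + 0.572) = 1.144 / 1.572 ≃ 0.728
SE_est = SD × √(r(1 − r)) = 12.900 × √0.198 ≃ 12.900 × 0.445 ≃ 5.742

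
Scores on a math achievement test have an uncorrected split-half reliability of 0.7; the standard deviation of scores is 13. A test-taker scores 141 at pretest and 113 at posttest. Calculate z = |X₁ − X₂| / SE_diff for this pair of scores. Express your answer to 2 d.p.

r_full = 2·0.7 / (1 + 0.7) ≃ 0.82353
The standard error of measurement is 13.00000×√(1 − 0.82353) ≃ 13.00000×0.42008 ≃ 5.46109.
Standard error of the difference = 5.46109·√2 ≃ 7.72315
z = 28 / 7.72315 ≃ 3.62546

3.63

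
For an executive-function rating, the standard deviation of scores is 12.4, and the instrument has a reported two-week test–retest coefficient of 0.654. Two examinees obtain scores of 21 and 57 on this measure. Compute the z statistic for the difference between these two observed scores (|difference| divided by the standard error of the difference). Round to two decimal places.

SEM = 12.400×√(1 − 0.654) ≈ 7.294
SE_diff = √2 × SEM ≈ 10.315
z = |21 − 57| / 10.315 = 36 / 10.315 ≈ 3.490

3.49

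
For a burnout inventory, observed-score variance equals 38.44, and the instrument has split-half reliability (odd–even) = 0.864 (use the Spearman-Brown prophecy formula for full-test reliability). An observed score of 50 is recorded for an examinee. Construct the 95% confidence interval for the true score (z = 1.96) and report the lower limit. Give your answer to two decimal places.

SD = √38.44 ≈ 6.20000
Spearman-Brown: r = 2(0.864) / (1 + 0.864) = 1.72800 / 1.86400 ≈ 0.92704
The standard error of measurement is 6.20000·√(1 − 0.92704) ≈ 6.20000·0.27011 ≈ 1.67470.
1.96 · SEM ≈ 3.28242
Lower bound: 50 − 3.28242 = 46.71758

46.72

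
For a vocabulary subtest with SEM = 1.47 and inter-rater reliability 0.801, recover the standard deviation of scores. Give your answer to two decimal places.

3.30

SD = SEM / √(1 − r) = 1.47 / √0.199 ≃ 1.47 / 0.446 ≃ 3.295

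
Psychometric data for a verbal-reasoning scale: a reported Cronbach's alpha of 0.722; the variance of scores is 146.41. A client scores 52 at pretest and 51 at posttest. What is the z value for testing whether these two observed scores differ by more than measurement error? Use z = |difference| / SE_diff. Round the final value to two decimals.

SD = √146.41 ≈ 12.1000
SEM = 12.1000*√(1 − 0.7220) ≈ 6.3798
SE_diff = √2 * SEM ≈ 9.0224
z = |52 − 51| / 9.0224 = 1 / 9.0224 ≈ 0.1108

0.11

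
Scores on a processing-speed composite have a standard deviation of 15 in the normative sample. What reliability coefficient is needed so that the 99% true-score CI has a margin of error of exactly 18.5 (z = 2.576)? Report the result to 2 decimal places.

SEM needed = half-width / z = 18.5/2.576 ≈ 7.18168
r = 1 − (SEM / SD)² = 1 − (7.18168 / 15)² ≈ 1 − 0.22923 ≈ 0.77077

0.77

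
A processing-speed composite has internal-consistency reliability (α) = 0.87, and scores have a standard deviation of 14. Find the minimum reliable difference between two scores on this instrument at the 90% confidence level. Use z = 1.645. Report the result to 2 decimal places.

The standard error of measurement is 14.000·√(1 − 0.870) ≈ 14.000·0.361 ≈ 5.048.
SE_diff = √2 · SEM ≈ 7.139
Minimum reliable difference = 1.645 · SE_diff ≈ 1.645 · 7.139 ≈ 11.743

11.74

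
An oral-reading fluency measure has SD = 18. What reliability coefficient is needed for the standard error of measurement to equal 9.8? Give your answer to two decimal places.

0.70

r = 1 − (9.800/18)² ≈ 1 − 0.296 ≈ 0.704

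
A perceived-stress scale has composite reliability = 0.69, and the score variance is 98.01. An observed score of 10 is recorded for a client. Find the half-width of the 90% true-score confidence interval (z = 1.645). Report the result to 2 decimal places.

SD = √98.01 = 9.900
SEM = 9.900 · √(1 − 0.690) = 9.900 · √0.310 ≈ 9.900 · 0.557 ≈ 5.512
1.645 · SEM ≈ 9.067

9.07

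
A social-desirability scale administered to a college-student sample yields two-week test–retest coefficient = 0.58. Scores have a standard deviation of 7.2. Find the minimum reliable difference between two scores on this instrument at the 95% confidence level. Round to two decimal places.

12.93

SEM = 7.200 · √(1 − 0.580) = 7.200 · √0.420 ≈ 7.200 · 0.648 ≈ 4.666
SE_diff = √2 · SEM ≈ 6.599
Smallest detectable difference = 1.96·6.599 ≈ 12.934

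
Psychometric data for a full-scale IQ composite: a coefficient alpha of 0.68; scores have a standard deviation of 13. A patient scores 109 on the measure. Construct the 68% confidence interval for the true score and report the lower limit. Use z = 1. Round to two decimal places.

101.65

The standard error of measurement is 13.0000*√(1 − 0.6800) ≈ 13.0000*0.5657 ≈ 7.3539.
Half-width = 1*7.3539 ≈ 7.3539
Lower bound: 109 − 7.3539 = 101.6461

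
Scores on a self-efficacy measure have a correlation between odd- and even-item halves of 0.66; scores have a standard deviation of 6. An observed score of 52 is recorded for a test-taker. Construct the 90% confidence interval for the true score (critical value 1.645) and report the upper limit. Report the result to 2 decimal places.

56.47

r_full = 2·0.66 / (1 + 0.66) ≃ 0.795
SEM = 6.000 × √(1 − 0.795) = 6.000 × √0.205 ≃ 6.000 × 0.453 ≃ 2.715
Margin = 1.645 × 2.715 ≃ 4.467
Upper limit = 52 + 4.467 ≃ 56.467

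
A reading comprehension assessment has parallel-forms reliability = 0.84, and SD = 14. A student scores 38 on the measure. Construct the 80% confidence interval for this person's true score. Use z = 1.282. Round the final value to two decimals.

The standard error of measurement is 14.0000·√(1 − 0.8400) ≈ 14.0000·0.4000 ≈ 5.6000.
Margin = 1.282 · 5.6000 ≈ 7.1792
80% CI: 38 ± 7.1792 = [30.8208, 45.1792]

[30.82, 45.18]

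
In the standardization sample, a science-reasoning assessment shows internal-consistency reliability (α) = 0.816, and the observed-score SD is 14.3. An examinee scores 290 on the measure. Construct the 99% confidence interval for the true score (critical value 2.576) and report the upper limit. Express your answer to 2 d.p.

305.80

SEM = 14.30000·√(1 − 0.81600) ≈ 6.13402
Half-width = 2.576·6.13402 ≈ 15.80123
Upper bound: 290 + 15.80123 = 305.80123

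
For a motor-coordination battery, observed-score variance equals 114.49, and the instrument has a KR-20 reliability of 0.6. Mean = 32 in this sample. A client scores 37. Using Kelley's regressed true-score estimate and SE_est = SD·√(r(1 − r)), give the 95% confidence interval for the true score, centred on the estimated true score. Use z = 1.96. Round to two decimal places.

SD = √114.49 = 10.700
Estimated true score = 0.600*37 + (1 − 0.600)*32 ≈ 35.000
SE_est = SD * √(r(1 − r)) = 10.700 * √0.240 ≈ 10.700 * 0.490 ≈ 5.242
95% CI: 35.000 ± 10.274 ≈ (24.726, 45.274)

[24.73, 45.27]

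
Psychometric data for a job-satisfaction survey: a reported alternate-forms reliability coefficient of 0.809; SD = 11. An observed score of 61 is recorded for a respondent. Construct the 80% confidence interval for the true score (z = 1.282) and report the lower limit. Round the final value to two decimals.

54.84

SEM = 11.000 · √(1 − 0.809) = 11.000 · √0.191 ≃ 11.000 · 0.437 ≃ 4.807
Margin = 1.282 · 4.807 ≃ 6.163
Lower limit = 61 − 6.163 ≃ 54.837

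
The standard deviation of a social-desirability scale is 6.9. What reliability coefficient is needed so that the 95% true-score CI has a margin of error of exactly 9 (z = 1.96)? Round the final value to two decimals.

0.56

SEM needed = half-width / z = 9/1.96 ≈ 4.59184
r = 1 − (SEM / SD)² = 1 − (4.59184 / 6.9)² ≈ 1 − 0.44287 ≈ 0.55713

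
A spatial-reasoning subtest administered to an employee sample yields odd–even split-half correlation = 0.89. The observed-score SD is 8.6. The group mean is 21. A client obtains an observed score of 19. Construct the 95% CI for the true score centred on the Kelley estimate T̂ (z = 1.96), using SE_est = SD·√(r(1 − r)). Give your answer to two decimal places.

[15.17, 23.06]

Spearman-Brown: r = 2(0.89) / (1 + 0.89) = 1.780 / 1.890 ≈ 0.942
Estimated true score = 0.942·19 + (1 − 0.942)·21 ≈ 19.116
SE_est = 8.600·√[r(1 − r)] ≈ 2.013
95% CI: 19.116 ± 3.946 ≈ (15.170, 23.063)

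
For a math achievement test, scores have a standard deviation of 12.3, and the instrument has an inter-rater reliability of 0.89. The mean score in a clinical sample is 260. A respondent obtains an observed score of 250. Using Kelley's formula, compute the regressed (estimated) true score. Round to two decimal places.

T̂ = r·X + (1 − r)·M = 0.890×250 + 0.110×260 = 222.500 + 28.600 ≈ 251.100

251.10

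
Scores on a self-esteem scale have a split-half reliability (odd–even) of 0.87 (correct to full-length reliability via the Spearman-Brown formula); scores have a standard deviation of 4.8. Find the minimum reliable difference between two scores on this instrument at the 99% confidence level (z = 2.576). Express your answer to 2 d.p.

4.61

r_full = 2·0.87 / (1 + 0.87) ≈ 0.93048
SEM = 4.80000 * √(1 − 0.93048) = 4.80000 * √0.06952 ≈ 4.80000 * 0.26366 ≈ 1.26559
SE_diff = √2 * SEM ≈ 1.78981
Smallest detectable difference = 2.576*1.78981 ≈ 4.61055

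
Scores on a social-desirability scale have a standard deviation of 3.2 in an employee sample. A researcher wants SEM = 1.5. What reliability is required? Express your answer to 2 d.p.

Required reliability = 1 − (SEM/SD)² = 1 − 0.2197 ≈ 0.7803

0.78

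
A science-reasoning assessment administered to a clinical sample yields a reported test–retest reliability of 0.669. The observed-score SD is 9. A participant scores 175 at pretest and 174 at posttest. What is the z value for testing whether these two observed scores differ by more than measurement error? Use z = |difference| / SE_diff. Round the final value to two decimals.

SEM = 9.0000 × √(1 − 0.6690) = 9.0000 × √0.3310 ≈ 9.0000 × 0.5753 ≈ 5.1779
Standard error of the difference = 5.1779·√2 ≈ 7.3227
z = 1 / 7.3227 ≈ 0.1366

0.14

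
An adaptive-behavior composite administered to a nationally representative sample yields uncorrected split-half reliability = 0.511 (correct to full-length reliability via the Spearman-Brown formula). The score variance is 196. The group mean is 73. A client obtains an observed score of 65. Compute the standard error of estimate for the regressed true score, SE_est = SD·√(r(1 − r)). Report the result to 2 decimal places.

6.55

σ = 196^(1/2) = 14.0000
Spearman-Brown: r = 2(0.511) / (1 + 0.511) = 1.0220 / 1.5110 ≃ 0.6764
SE_est = 14.0000×√(0.6764×0.3236) ≃ 6.5500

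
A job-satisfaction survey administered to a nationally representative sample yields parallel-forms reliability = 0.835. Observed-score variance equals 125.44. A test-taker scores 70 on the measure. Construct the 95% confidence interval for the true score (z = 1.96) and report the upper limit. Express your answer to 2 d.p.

78.92

SD = √125.44 ≃ 11.20000
SEM = 11.20000 · √(1 − 0.83500) = 11.20000 · √0.16500 ≃ 11.20000 · 0.40620 ≃ 4.54946
Margin = 1.96 · 4.54946 ≃ 8.91694
Upper bound: 70 + 8.91694 = 78.91694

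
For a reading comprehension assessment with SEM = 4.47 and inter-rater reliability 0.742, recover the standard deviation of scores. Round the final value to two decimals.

σ = SEM·(1 − r)^(−1/2) ≈ 4.47×1.969 ≈ 8.800

8.80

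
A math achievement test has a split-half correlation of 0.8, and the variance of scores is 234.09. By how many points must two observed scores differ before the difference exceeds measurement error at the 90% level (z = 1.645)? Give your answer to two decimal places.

11.86

σ = 234.09^(1/2) = 15.3000
Full-length reliability (Spearman-Brown) = 2(0.8)/(1+0.8) ≈ 0.8889
SEM = 15.3000*√(1 − 0.8889) ≈ 5.1000
SE_diff = SEM * √2 ≈ 5.1000 * 1.4142 ≈ 7.2125
Smallest detectable difference = 1.645*7.2125 ≈ 11.8645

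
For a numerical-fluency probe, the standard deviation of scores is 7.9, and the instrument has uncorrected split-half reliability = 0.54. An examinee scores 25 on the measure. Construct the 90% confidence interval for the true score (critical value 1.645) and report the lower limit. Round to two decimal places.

17.90

r_full = 2·0.54 / (1 + 0.54) ≈ 0.701
SEM = 7.900 · √(1 − 0.701) = 7.900 · √0.299 ≈ 7.900 · 0.547 ≈ 4.318
Half-width = 1.645·4.318 ≈ 7.103
Lower limit = 25 − 7.103 ≈ 17.897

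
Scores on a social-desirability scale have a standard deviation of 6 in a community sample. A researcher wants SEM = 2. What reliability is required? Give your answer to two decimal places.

0.89

Required reliability = 1 − (SEM/SD)² = 1 − 0.1111 ≈ 0.8889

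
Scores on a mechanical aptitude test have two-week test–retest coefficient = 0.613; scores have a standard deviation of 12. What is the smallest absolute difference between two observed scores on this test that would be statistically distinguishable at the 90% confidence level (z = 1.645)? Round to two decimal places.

SEM = 12.00000×√(1 − 0.61300) ≈ 7.46512
SE_diff = √2 × SEM ≈ 10.55727
Minimum reliable difference = 1.645 × SE_diff ≈ 1.645 × 10.55727 ≈ 17.36671

17.37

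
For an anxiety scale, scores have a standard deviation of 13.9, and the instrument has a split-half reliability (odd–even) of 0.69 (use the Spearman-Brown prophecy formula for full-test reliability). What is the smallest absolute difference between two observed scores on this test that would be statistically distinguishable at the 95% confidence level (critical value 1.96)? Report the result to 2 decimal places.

16.50

Spearman-Brown: r = 2(0.69) / (1 + 0.69) = 1.380 / 1.690 ≈ 0.817
SEM = 13.900 * √(1 − 0.817) = 13.900 * √0.183 ≈ 13.900 * 0.428 ≈ 5.953
SE_diff = √2 * SEM ≈ 8.419
Smallest detectable difference = 1.96*8.419 ≈ 16.501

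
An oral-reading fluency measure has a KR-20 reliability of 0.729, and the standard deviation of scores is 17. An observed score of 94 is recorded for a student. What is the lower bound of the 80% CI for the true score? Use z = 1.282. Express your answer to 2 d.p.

82.65

SEM = 17.0000*√(1 − 0.7290) ≈ 8.8498
Margin = 1.282 * 8.8498 ≈ 11.3454
Lower limit = 94 − 11.3454 ≈ 82.6546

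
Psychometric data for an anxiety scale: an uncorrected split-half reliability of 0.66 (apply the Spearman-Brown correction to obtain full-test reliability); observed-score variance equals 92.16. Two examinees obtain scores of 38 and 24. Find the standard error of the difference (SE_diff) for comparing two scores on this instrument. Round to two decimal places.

SD = √92.16 ≃ 9.600
Spearman-Brown: r = 2(0.66) / (1 + 0.66) = 1.320 / 1.660 ≃ 0.795
SEM = 9.600 * √(1 − 0.795) = 9.600 * √0.205 ≃ 9.600 * 0.453 ≃ 4.345
SE_diff = SEM * √2 ≃ 4.345 * 1.414 ≃ 6.144

6.14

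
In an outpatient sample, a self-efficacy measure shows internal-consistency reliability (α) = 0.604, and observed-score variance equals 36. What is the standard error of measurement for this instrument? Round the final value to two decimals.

SD = √36 = 6.000
SEM = 6.000 · √(1 − 0.604) = 6.000 · √0.396 ≈ 6.000 · 0.629 ≈ 3.776

3.78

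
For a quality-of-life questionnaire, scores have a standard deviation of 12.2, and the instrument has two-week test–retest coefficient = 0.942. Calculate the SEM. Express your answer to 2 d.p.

The standard error of measurement is 12.200×√(1 − 0.942) ≈ 12.200×0.241 ≈ 2.938.

2.94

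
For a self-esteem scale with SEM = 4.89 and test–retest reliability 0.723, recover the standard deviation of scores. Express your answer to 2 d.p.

σ = SEM·(1 − r)^(−1/2) ≃ 4.89·1.900 ≃ 9.291

9.29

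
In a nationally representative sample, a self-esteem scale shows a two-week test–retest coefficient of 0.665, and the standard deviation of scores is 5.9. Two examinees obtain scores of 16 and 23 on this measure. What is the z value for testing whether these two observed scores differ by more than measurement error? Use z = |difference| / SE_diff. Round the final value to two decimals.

1.45

The standard error of measurement is 5.900×√(1 − 0.665) ≈ 5.900×0.579 ≈ 3.415.
Standard error of the difference = 3.415·√2 ≈ 4.829
z = |16 − 23| / 4.829 = 7 / 4.829 ≈ 1.449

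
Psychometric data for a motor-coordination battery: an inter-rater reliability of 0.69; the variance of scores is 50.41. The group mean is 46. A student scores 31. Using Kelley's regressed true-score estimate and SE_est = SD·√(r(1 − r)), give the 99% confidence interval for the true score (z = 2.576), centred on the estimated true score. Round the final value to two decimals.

[27.19, 44.11]

σ = 50.41^(1/2) = 7.100
T̂ = r·X + (1 − r)·M = 0.690·31 + 0.310·46 = 21.390 + 14.260 ≈ 35.650
SE_est = SD · √(r(1 − r)) = 7.100 · √0.214 ≈ 7.100 · 0.462 ≈ 3.284
99% CI: 35.650 ± 8.459 ≈ (27.191, 44.109)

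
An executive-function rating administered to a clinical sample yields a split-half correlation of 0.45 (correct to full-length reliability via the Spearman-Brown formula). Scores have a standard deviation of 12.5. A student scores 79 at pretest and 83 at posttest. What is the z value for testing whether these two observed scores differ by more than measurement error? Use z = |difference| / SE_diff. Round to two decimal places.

Full-length reliability (Spearman-Brown) = 2(0.45)/(1+0.45) ≈ 0.62069
SEM = 12.50000·√(1 − 0.62069) ≈ 7.69852
SE_diff = √2 · SEM ≈ 10.88735
z = |79 − 83| / 10.88735 = 4 / 10.88735 ≈ 0.36740

0.37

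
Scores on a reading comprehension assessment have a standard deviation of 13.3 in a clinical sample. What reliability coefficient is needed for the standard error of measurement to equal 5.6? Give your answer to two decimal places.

r = 1 − (SEM / SD)² = 1 − (5.600 / 13.3)² ≃ 1 − 0.177 ≃ 0.823

0.82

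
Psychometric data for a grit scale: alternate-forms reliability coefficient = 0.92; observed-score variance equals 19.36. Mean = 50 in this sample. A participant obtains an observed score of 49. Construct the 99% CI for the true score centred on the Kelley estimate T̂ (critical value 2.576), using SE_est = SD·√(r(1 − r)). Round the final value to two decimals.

[46.01, 52.15]

SD = √19.36 = 4.40000
Estimated true score = 0.92000·49 + (1 − 0.92000)·50 ≈ 49.08000
SE_est = SD · √(r(1 − r)) = 4.40000 · √0.07360 ≈ 4.40000 · 0.27129 ≈ 1.19369
CI = 49.08000 ± 2.576 · 1.19369 → [46.00505, 52.15495]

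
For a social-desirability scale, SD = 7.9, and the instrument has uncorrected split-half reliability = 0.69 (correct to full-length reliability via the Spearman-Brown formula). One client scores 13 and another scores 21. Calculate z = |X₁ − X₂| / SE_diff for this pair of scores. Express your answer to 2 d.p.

1.67

Spearman-Brown: r = 2(0.69) / (1 + 0.69) = 1.38000 / 1.69000 ≃ 0.81657
SEM = 7.90000 * √(1 − 0.81657) = 7.90000 * √0.18343 ≃ 7.90000 * 0.42829 ≃ 3.38349
SE_diff = SEM * √2 ≃ 3.38349 * 1.41421 ≃ 4.78497
z = 8 / 4.78497 ≃ 1.67190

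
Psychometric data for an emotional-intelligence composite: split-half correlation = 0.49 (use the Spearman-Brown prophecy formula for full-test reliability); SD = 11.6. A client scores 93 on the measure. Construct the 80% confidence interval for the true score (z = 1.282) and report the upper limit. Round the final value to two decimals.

Full-length reliability (Spearman-Brown) = 2(0.49)/(1+0.49) ≈ 0.6577
SEM = 11.6000 * √(1 − 0.6577) = 11.6000 * √0.3423 ≈ 11.6000 * 0.5850 ≈ 6.7866
1.282 * SEM ≈ 8.7004
Upper bound: 93 + 8.7004 = 101.7004

101.70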